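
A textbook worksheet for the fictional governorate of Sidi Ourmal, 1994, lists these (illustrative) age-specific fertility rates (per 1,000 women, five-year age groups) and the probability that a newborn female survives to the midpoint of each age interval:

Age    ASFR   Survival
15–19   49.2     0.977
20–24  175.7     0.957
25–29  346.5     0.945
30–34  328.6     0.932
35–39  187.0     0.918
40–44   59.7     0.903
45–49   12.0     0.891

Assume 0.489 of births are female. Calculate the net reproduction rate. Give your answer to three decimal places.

Proportion female at birth = 0.489.
Per-age-group product (5 × ASFR × survival probability):
  15–19: 5 × 49.2/1000 × 0.977 = 0.24034
  20–24: 5 × 175.7/1000 × 0.957 = 0.84072
  25–29: 5 × 346.5/1000 × 0.945 = 1.63721
  30–34: 5 × 328.6/1000 × 0.932 = 1.53128
  35–39: 5 × 187.0/1000 × 0.918 = 0.85833
  40–44: 5 × 59.7/1000 × 0.903 = 0.26955
  45–49: 5 × 12.0/1000 × 0.891 = 0.05346
Sum = 5.43089
NRR = 0.489 × 5.43089 = 2.65571

2.656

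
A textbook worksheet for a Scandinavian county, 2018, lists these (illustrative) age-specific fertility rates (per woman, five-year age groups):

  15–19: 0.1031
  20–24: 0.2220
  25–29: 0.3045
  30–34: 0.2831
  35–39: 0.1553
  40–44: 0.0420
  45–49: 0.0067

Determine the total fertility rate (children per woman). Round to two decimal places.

Sum of ASFRs = 0.1031 + 0.2220 + 0.3045 + 0.2831 + 0.1553 + 0.0420 + 0.0067 = 1.1167
TFR = 5 × 1.1167 = 5.5835

5.58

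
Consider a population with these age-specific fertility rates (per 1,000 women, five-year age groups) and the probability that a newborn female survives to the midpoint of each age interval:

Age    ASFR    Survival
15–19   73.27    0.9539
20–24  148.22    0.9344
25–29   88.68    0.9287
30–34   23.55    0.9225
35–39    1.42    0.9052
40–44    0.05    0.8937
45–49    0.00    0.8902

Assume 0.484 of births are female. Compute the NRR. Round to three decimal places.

0.759

Proportion female at birth = 0.484.
Each age group contributes 5 × ASFR × survival:
  15–19: 5 × 73.27/1000 × 0.9539 = 0.34946
  20–24: 5 × 148.22/1000 × 0.9344 = 0.69248
  25–29: 5 × 88.68/1000 × 0.9287 = 0.41179
  30–34: 5 × 23.55/1000 × 0.9225 = 0.10862
  35–39: 5 × 1.42/1000 × 0.9052 = 0.00643
  40–44: 5 × 0.05/1000 × 0.8937 = 0.00022
  45–49: 5 × 0.00/1000 × 0.8902 = 0.00000
Sum = 1.56900
NRR = 0.484 × 1.56900 = 0.75940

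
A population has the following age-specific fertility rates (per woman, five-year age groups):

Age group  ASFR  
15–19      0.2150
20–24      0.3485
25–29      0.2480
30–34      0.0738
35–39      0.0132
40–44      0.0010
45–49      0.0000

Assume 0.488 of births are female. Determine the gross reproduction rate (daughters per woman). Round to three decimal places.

Proportion female at birth = 0.488.
Sum of ASFRs = 0.2150 + 0.3485 + 0.2480 + 0.0738 + 0.0132 + 0.0010 + 0.0000 = 0.8995
TFR = 5 × 0.8995 = 4.4975
GRR = 0.488 × 4.4975 = 2.19478

2.195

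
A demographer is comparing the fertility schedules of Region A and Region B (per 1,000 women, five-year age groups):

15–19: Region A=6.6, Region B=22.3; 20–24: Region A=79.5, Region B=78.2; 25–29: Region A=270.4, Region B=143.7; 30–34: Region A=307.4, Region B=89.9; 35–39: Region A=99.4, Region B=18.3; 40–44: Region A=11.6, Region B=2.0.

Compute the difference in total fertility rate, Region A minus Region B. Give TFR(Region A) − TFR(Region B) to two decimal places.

Region A:
  Sum of ASFRs = 6.6 + 79.5 + 270.4 + 307.4 + 99.4 + 11.6 = 774.9
  TFR = 5 × 774.9 / 1000 = 3.8745
Region B:
  Sum of ASFRs = 22.3 + 78.2 + 143.7 + 89.9 + 18.3 + 2.0 = 354.4
  TFR = 5 × 354.4 / 1000 = 1.772
Difference = 3.8745 − 1.772 = 2.1025

2.10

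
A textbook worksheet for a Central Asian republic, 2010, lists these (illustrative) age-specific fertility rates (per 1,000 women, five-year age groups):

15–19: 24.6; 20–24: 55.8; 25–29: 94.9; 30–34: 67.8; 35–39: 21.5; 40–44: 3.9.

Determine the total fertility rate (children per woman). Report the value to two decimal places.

1.34

Sum of ASFRs = 24.6 + 55.8 + 94.9 + 67.8 + 21.5 + 3.9 = 268.5
TFR = 5 × 268.5 / 1000 = 1.3425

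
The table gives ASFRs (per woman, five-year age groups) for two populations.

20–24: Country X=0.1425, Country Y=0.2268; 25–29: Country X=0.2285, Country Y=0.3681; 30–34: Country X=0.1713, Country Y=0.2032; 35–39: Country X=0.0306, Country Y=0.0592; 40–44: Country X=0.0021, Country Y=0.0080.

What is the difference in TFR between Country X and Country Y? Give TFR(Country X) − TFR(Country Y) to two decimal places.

-1.45

Country X:
  Sum of ASFRs = 0.1425 + 0.2285 + 0.1713 + 0.0306 + 0.0021 = 0.5750
  TFR = 5 × 0.5750 = 2.875
Country Y:
  Sum of ASFRs = 0.2268 + 0.3681 + 0.2032 + 0.0592 + 0.0080 = 0.8653
  TFR = 5 × 0.8653 = 4.3265
Difference = 2.875 − 4.3265 = -1.4515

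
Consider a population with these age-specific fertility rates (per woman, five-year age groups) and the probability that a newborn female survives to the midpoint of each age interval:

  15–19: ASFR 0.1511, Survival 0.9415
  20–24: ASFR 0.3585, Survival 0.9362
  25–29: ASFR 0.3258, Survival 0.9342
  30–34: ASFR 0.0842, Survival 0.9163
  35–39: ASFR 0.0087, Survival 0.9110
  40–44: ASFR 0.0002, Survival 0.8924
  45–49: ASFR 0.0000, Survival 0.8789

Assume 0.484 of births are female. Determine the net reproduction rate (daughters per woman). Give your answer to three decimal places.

Proportion female at birth = 0.484.
Weighting each age-specific rate by interval width and survival:
  15–19: 5 × 0.1511 × 0.9415 = 0.71130
  20–24: 5 × 0.3585 × 0.9362 = 1.67814
  25–29: 5 × 0.3258 × 0.9342 = 1.52181
  30–34: 5 × 0.0842 × 0.9163 = 0.38576
  35–39: 5 × 0.0087 × 0.9110 = 0.03963
  40–44: 5 × 0.0002 × 0.8924 = 0.00089
  45–49: 5 × 0.0000 × 0.8789 = 0.00000
Sum = 4.33753
NRR = 0.484 × 4.33753 = 2.09936

2.099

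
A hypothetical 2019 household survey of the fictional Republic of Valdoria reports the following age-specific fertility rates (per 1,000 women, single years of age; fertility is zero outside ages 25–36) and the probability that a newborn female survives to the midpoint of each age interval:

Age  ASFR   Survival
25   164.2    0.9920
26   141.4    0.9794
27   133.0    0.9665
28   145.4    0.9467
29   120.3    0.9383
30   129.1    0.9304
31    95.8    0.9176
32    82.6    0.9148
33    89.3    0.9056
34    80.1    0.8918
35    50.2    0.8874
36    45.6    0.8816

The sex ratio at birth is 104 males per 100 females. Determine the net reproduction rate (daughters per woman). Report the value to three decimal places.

0.589

Proportion female at birth = 100 / (100 + 104) = 0.49020.
Each age group contributes 1 × ASFR × survival:
  25: 1 × 164.2/1000 × 0.9920 = 0.16289
  26: 1 × 141.4/1000 × 0.9794 = 0.13849
  27: 1 × 133.0/1000 × 0.9665 = 0.12854
  28: 1 × 145.4/1000 × 0.9467 = 0.13765
  29: 1 × 120.3/1000 × 0.9383 = 0.11288
  30: 1 × 129.1/1000 × 0.9304 = 0.12011
  31: 1 × 95.8/1000 × 0.9176 = 0.08791
  32: 1 × 82.6/1000 × 0.9148 = 0.07556
  33: 1 × 89.3/1000 × 0.9056 = 0.08087
  34: 1 × 80.1/1000 × 0.8918 = 0.07143
  35: 1 × 50.2/1000 × 0.8874 = 0.04455
  36: 1 × 45.6/1000 × 0.8816 = 0.04020
Sum = 1.20108
NRR = 0.49020 × 1.20108 = 0.58877
With NRR below 1 the population is below replacement fertility.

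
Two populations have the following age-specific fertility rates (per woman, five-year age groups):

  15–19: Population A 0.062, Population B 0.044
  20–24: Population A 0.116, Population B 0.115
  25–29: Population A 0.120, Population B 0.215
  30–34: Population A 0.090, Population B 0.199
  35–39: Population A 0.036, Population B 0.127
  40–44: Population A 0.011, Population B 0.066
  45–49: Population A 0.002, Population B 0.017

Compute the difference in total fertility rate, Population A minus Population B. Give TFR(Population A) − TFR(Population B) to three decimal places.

-1.730

Population A:
  Sum of ASFRs = 0.062 + 0.116 + 0.120 + 0.090 + 0.036 + 0.011 + 0.002 = 0.437
  TFR = 5 × 0.437 = 2.185
Population B:
  Sum of ASFRs = 0.044 + 0.115 + 0.215 + 0.199 + 0.127 + 0.066 + 0.017 = 0.783
  TFR = 5 × 0.783 = 3.915
Difference = 2.185 − 3.915 = -1.73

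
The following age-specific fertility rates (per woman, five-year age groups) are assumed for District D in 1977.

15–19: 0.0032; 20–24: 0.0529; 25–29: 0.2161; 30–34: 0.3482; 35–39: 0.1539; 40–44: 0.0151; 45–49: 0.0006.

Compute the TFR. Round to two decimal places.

Sum of ASFRs = 0.0032 + 0.0529 + 0.2161 + 0.3482 + 0.1539 + 0.0151 + 0.0006 = 0.7900
TFR = 5 × 0.7900 = 3.95

3.95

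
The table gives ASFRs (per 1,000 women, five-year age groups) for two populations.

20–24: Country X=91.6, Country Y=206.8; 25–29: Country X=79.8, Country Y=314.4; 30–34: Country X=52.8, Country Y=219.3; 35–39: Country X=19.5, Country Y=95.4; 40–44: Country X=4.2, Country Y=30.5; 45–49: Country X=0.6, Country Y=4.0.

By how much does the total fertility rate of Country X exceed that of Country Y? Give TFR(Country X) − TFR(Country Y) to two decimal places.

-3.11

Country X:
  Sum of ASFRs = 91.6 + 79.8 + 52.8 + 19.5 + 4.2 + 0.6 = 248.5
  TFR = 5 × 248.5 / 1000 = 1.2425
Country Y:
  Sum of ASFRs = 206.8 + 314.4 + 219.3 + 95.4 + 30.5 + 4.0 = 870.4
  TFR = 5 × 870.4 / 1000 = 4.352
Difference = 1.2425 − 4.352 = -3.1095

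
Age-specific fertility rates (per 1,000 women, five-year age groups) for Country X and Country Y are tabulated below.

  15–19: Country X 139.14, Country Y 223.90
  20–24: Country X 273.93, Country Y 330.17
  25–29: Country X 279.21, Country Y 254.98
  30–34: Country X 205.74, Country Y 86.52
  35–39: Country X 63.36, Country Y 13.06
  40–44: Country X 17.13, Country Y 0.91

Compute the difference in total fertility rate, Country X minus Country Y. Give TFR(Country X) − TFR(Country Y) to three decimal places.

Country X:
  Sum of ASFRs = 139.14 + 273.93 + 279.21 + 205.74 + 63.36 + 17.13 = 978.51
  TFR = 5 × 978.51 / 1000 = 4.89255
Country Y:
  Sum of ASFRs = 223.90 + 330.17 + 254.98 + 86.52 + 13.06 + 0.91 = 909.54
  TFR = 5 × 909.54 / 1000 = 4.5477
Difference = 4.89255 − 4.5477 = 0.34485

0.345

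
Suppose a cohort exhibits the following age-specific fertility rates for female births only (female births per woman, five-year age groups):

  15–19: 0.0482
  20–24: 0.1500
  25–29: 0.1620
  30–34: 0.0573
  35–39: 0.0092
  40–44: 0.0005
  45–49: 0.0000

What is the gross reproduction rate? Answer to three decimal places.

2.136

Sum of female ASFRs = 0.0482 + 0.1500 + 0.1620 + 0.0573 + 0.0092 + 0.0005 + 0.0000 = 0.4272
GRR = 5 × 0.4272 = 2.136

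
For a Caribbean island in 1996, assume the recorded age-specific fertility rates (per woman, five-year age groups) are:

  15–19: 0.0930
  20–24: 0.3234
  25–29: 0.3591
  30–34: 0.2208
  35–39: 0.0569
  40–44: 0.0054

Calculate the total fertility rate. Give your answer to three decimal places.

5.293

Sum of ASFRs = 0.0930 + 0.3234 + 0.3591 + 0.2208 + 0.0569 + 0.0054 = 1.0586
TFR = 5 × 1.0586 = 5.293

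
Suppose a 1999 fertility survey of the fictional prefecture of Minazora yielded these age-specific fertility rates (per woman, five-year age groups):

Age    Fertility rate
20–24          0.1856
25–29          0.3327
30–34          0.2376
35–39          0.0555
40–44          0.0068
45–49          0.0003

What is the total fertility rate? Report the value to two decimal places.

4.09

Sum of ASFRs = 0.1856 + 0.3327 + 0.2376 + 0.0555 + 0.0068 + 0.0003 = 0.8185
TFR = 5 × 0.8185 = 4.0925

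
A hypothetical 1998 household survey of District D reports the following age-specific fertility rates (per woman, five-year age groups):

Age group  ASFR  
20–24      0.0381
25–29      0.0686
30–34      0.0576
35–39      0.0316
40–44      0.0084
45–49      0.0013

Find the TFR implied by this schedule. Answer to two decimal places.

1.03

Sum of ASFRs = 0.0381 + 0.0686 + 0.0576 + 0.0316 + 0.0084 + 0.0013 = 0.2056
TFR = 5 × 0.2056 = 1.028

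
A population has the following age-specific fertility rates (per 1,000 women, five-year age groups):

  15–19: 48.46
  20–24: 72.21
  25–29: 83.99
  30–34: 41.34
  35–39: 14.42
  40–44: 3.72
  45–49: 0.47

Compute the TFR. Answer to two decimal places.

Sum of ASFRs = 48.46 + 72.21 + 83.99 + 41.34 + 14.42 + 3.72 + 0.47 = 264.61
TFR = 5 × 264.61 / 1000 = 1.32305

1.32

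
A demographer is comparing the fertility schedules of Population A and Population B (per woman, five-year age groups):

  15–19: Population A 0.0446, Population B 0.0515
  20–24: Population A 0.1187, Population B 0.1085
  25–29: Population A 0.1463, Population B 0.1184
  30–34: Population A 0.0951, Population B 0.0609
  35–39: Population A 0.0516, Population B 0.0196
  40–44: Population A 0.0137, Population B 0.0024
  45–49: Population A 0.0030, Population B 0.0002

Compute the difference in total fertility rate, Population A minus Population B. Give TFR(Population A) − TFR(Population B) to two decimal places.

Population A:
  Sum of ASFRs = 0.0446 + 0.1187 + 0.1463 + 0.0951 + 0.0516 + 0.0137 + 0.0030 = 0.4730
  TFR = 5 × 0.4730 = 2.365
Population B:
  Sum of ASFRs = 0.0515 + 0.1085 + 0.1184 + 0.0609 + 0.0196 + 0.0024 + 0.0002 = 0.3615
  TFR = 5 × 0.3615 = 1.8075
Difference = 2.365 − 1.8075 = 0.5575

0.56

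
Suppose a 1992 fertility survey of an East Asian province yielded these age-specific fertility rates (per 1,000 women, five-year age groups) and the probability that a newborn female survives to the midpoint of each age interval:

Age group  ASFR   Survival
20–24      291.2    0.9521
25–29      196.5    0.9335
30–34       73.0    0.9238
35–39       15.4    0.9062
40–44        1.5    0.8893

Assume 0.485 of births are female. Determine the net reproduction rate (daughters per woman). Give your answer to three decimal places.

Proportion female at birth = 0.485.
Each age group contributes 5 × ASFR × survival:
  20–24: 5 × 291.2/1000 × 0.9521 = 1.38626
  25–29: 5 × 196.5/1000 × 0.9335 = 0.91716
  30–34: 5 × 73.0/1000 × 0.9238 = 0.33719
  35–39: 5 × 15.4/1000 × 0.9062 = 0.06978
  40–44: 5 × 1.5/1000 × 0.8893 = 0.00667
Sum = 2.71706
NRR = 0.485 × 2.71706 = 1.31777
An NRR exceeding 1 indicates intrinsic growth under these rates.

1.318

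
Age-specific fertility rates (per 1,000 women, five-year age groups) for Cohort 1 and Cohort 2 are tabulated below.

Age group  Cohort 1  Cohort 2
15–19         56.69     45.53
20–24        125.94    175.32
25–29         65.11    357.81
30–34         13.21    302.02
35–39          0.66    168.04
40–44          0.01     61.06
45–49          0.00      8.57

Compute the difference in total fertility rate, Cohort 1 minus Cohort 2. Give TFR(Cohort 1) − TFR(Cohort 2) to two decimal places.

Cohort 1:
  Sum of ASFRs = 56.69 + 125.94 + 65.11 + 13.21 + 0.66 + 0.01 + 0.00 = 261.62
  TFR = 5 × 261.62 / 1000 = 1.3081
Cohort 2:
  Sum of ASFRs = 45.53 + 175.32 + 357.81 + 302.02 + 168.04 + 61.06 + 8.57 = 1118.35
  TFR = 5 × 1118.35 / 1000 = 5.59175
Difference = 1.3081 − 5.59175 = -4.28365

-4.28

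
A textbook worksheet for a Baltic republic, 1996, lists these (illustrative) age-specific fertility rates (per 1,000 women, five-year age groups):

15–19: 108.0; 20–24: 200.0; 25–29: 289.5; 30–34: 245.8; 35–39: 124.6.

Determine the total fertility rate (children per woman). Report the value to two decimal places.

4.84

Sum of ASFRs = 108.0 + 200.0 + 289.5 + 245.8 + 124.6 = 967.9
TFR = 5 × 967.9 / 1000 = 4.8395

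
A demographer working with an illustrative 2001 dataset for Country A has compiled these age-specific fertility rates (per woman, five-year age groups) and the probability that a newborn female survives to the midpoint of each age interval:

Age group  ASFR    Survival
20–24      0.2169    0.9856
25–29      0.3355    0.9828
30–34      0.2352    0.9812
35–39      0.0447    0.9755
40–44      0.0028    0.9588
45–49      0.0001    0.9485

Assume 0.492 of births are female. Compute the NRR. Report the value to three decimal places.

2.019

Proportion female at birth = 0.492.
Survival-weighted fertility by age (5·fₓ·Sₓ):
  20–24: 5 × 0.2169 × 0.9856 = 1.06888
  25–29: 5 × 0.3355 × 0.9828 = 1.64865
  30–34: 5 × 0.2352 × 0.9812 = 1.15389
  35–39: 5 × 0.0447 × 0.9755 = 0.21802
  40–44: 5 × 0.0028 × 0.9588 = 0.01342
  45–49: 5 × 0.0001 × 0.9485 = 0.00047
Sum = 4.10333
NRR = 0.492 × 4.10333 = 2.01884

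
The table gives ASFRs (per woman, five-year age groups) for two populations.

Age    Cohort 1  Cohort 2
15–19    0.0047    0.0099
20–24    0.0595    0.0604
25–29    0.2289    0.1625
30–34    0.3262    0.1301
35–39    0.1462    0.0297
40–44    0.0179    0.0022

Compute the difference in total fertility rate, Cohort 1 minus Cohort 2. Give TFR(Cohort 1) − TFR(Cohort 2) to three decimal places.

1.943

Cohort 1:
  Sum of ASFRs = 0.0047 + 0.0595 + 0.2289 + 0.3262 + 0.1462 + 0.0179 = 0.7834
  TFR = 5 × 0.7834 = 3.917
Cohort 2:
  Sum of ASFRs = 0.0099 + 0.0604 + 0.1625 + 0.1301 + 0.0297 + 0.0022 = 0.3948
  TFR = 5 × 0.3948 = 1.974
Difference = 3.917 − 1.974 = 1.943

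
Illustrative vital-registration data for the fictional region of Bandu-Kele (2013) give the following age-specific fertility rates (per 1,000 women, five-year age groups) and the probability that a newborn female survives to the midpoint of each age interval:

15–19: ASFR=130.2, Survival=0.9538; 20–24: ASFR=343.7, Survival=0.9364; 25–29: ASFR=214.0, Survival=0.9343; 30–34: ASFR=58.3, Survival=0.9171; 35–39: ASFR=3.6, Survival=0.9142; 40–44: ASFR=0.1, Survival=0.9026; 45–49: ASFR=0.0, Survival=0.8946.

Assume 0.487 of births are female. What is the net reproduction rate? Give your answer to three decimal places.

Proportion female at birth = 0.487.
Each age group contributes 5 × ASFR × survival:
  15–19: 5 × 130.2/1000 × 0.9538 = 0.62092
  20–24: 5 × 343.7/1000 × 0.9364 = 1.60920
  25–29: 5 × 214.0/1000 × 0.9343 = 0.99970
  30–34: 5 × 58.3/1000 × 0.9171 = 0.26733
  35–39: 5 × 3.6/1000 × 0.9142 = 0.01646
  40–44: 5 × 0.1/1000 × 0.9026 = 0.00045
  45–49: 5 × 0.0/1000 × 0.8946 = 0.00000
Sum = 3.51406
NRR = 0.487 × 3.51406 = 1.71135
An NRR exceeding 1 indicates intrinsic growth under these rates.

1.711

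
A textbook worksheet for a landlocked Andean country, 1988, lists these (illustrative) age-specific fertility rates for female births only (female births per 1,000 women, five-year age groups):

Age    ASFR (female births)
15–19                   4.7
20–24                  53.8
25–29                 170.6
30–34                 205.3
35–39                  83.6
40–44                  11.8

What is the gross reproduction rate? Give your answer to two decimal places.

Sum of female ASFRs = 4.7 + 53.8 + 170.6 + 205.3 + 83.6 + 11.8 = 529.8
GRR = 5 × 529.8 / 1000 = 2.649

2.65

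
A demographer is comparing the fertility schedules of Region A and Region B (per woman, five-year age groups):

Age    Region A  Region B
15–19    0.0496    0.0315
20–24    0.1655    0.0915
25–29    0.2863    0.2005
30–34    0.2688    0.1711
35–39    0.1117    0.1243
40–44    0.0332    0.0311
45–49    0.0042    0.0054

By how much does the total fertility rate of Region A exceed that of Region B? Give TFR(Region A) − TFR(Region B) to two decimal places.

1.32

Region A:
  Sum of ASFRs = 0.0496 + 0.1655 + 0.2863 + 0.2688 + 0.1117 + 0.0332 + 0.0042 = 0.9193
  TFR = 5 × 0.9193 = 4.5965
Region B:
  Sum of ASFRs = 0.0315 + 0.0915 + 0.2005 + 0.1711 + 0.1243 + 0.0311 + 0.0054 = 0.6554
  TFR = 5 × 0.6554 = 3.277
Difference = 4.5965 − 3.277 = 1.3195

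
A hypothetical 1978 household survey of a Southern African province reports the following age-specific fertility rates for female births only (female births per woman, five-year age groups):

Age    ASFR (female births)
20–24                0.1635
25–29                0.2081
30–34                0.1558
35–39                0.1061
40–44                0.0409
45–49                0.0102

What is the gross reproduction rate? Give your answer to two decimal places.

Sum of female ASFRs = 0.1635 + 0.2081 + 0.1558 + 0.1061 + 0.0409 + 0.0102 = 0.6846
GRR = 5 × 0.6846 = 3.423

3.42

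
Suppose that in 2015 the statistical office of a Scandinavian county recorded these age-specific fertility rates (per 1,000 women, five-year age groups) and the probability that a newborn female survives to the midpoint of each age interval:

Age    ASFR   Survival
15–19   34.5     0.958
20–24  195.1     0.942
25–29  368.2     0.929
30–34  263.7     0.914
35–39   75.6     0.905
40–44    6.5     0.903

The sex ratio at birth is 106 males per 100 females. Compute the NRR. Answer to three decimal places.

Proportion female at birth = 100 / (100 + 106) = 0.48544.
Survival-weighted fertility by age (5·fₓ·Sₓ):
  15–19: 5 × 34.5/1000 × 0.958 = 0.16526
  20–24: 5 × 195.1/1000 × 0.942 = 0.91892
  25–29: 5 × 368.2/1000 × 0.929 = 1.71029
  30–34: 5 × 263.7/1000 × 0.914 = 1.20511
  35–39: 5 × 75.6/1000 × 0.905 = 0.34209
  40–44: 5 × 6.5/1000 × 0.903 = 0.02935
Sum = 4.37102
NRR = 0.48544 × 4.37102 = 2.12187
NRR > 1, so each generation more than replaces itself.

2.122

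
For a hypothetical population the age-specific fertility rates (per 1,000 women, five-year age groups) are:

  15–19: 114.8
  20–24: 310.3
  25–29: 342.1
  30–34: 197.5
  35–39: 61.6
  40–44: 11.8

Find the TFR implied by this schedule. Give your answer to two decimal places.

Sum of ASFRs = 114.8 + 310.3 + 342.1 + 197.5 + 61.6 + 11.8 = 1038.1
TFR = 5 × 1038.1 / 1000 = 5.1905

5.19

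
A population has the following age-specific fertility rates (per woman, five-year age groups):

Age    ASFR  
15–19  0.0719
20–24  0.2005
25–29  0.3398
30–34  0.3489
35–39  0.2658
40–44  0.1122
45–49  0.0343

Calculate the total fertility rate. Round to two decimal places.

Sum of ASFRs = 0.0719 + 0.2005 + 0.3398 + 0.3489 + 0.2658 + 0.1122 + 0.0343 = 1.3734
TFR = 5 × 1.3734 = 6.867

6.87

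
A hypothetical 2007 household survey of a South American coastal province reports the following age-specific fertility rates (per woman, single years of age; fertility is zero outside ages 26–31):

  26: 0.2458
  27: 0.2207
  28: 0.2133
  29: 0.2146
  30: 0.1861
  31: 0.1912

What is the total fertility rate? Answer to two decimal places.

1.27

Sum of ASFRs = 0.2458 + 0.2207 + 0.2133 + 0.2146 + 0.1861 + 0.1912 = 1.2717
TFR = 1.2717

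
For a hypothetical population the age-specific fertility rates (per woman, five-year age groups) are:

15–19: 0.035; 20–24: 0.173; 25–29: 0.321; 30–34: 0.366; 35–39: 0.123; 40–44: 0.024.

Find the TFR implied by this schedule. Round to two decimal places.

Sum of ASFRs = 0.035 + 0.173 + 0.321 + 0.366 + 0.123 + 0.024 = 1.042
TFR = 5 × 1.042 = 5.21

5.21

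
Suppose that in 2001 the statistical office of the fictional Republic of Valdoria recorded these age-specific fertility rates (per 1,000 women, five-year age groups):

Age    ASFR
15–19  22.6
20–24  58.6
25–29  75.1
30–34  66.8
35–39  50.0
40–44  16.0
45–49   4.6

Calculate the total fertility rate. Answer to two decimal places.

Sum of ASFRs = 22.6 + 58.6 + 75.1 + 66.8 + 50.0 + 16.0 + 4.6 = 293.7
TFR = 5 × 293.7 / 1000 = 1.4685

1.47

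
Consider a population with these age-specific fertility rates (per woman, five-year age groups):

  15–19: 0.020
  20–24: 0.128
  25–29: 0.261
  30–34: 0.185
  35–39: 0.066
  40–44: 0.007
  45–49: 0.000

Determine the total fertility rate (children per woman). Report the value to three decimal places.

3.335

Sum of ASFRs = 0.020 + 0.128 + 0.261 + 0.185 + 0.066 + 0.007 + 0.000 = 0.667
TFR = 5 × 0.667 = 3.335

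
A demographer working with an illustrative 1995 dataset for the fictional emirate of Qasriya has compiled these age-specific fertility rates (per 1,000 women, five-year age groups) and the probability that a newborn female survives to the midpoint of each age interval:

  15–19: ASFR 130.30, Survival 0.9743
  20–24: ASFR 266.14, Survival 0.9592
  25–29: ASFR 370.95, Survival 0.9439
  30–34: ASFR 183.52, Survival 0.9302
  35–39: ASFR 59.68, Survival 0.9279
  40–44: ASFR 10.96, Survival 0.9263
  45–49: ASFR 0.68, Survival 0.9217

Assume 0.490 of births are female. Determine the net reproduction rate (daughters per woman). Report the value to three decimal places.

Proportion female at birth = 0.490.
Survival-weighted fertility by age (5·fₓ·Sₓ):
  15–19: 5 × 130.30/1000 × 0.9743 = 0.63476
  20–24: 5 × 266.14/1000 × 0.9592 = 1.27641
  25–29: 5 × 370.95/1000 × 0.9439 = 1.75070
  30–34: 5 × 183.52/1000 × 0.9302 = 0.85355
  35–39: 5 × 59.68/1000 × 0.9279 = 0.27689
  40–44: 5 × 10.96/1000 × 0.9263 = 0.05076
  45–49: 5 × 0.68/1000 × 0.9217 = 0.00313
Sum = 4.84620
NRR = 0.490 × 4.84620 = 2.37464

2.375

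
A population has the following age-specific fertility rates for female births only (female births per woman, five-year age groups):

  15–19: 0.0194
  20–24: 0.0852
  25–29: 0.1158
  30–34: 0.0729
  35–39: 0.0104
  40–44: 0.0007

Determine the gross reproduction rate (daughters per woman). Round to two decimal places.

Sum of female ASFRs = 0.0194 + 0.0852 + 0.1158 + 0.0729 + 0.0104 + 0.0007 = 0.3044
GRR = 5 × 0.3044 = 1.522

1.52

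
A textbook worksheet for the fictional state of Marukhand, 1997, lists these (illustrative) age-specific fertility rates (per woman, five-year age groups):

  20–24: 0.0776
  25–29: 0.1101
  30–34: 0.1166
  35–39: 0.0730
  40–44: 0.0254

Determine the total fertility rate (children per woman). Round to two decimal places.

2.01

Sum of ASFRs = 0.0776 + 0.1101 + 0.1166 + 0.0730 + 0.0254 = 0.4027
TFR = 5 × 0.4027 = 2.0135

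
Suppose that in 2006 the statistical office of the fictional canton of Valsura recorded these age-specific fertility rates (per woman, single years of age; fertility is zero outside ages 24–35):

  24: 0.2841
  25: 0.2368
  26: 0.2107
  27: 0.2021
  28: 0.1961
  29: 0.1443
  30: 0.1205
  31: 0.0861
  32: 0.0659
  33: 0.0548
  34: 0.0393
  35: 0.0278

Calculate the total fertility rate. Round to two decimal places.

Sum of ASFRs = 0.2841 + 0.2368 + 0.2107 + 0.2021 + 0.1961 + 0.1443 + 0.1205 + 0.0861 + 0.0659 + 0.0548 + 0.0393 + 0.0278 = 1.6685
TFR = 1.6685

1.67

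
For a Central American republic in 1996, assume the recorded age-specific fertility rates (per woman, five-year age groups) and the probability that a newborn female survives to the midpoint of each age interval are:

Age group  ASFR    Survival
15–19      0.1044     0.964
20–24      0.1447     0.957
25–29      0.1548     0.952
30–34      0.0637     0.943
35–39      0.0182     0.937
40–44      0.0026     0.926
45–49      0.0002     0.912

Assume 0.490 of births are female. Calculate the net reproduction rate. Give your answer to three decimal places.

1.142

Proportion female at birth = 0.490.
Survival-weighted fertility by age (5·fₓ·Sₓ):
  15–19: 5 × 0.1044 × 0.964 = 0.50321
  20–24: 5 × 0.1447 × 0.957 = 0.69239
  25–29: 5 × 0.1548 × 0.952 = 0.73685
  30–34: 5 × 0.0637 × 0.943 = 0.30035
  35–39: 5 × 0.0182 × 0.937 = 0.08527
  40–44: 5 × 0.0026 × 0.926 = 0.01204
  45–49: 5 × 0.0002 × 0.912 = 0.00091
Sum = 2.33102
NRR = 0.490 × 2.33102 = 1.14220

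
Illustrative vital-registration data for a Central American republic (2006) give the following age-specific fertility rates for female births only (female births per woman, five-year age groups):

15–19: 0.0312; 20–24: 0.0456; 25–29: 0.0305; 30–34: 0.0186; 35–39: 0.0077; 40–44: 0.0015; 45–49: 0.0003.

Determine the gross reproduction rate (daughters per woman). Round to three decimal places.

Sum of female ASFRs = 0.0312 + 0.0456 + 0.0305 + 0.0186 + 0.0077 + 0.0015 + 0.0003 = 0.1354
GRR = 5 × 0.1354 = 0.677

0.677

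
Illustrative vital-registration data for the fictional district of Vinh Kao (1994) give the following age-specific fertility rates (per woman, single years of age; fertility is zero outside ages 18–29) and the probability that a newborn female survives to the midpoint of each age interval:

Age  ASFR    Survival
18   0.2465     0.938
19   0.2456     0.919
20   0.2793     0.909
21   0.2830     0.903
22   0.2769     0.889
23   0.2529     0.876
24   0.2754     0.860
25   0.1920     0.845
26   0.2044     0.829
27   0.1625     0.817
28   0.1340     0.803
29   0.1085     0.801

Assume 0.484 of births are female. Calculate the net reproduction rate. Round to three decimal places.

1.128

Proportion female at birth = 0.484.
Survival-weighted fertility by age (1·fₓ·Sₓ):
  18: 1 × 0.2465 × 0.938 = 0.23122
  19: 1 × 0.2456 × 0.919 = 0.22571
  20: 1 × 0.2793 × 0.909 = 0.25388
  21: 1 × 0.2830 × 0.903 = 0.25555
  22: 1 × 0.2769 × 0.889 = 0.24616
  23: 1 × 0.2529 × 0.876 = 0.22154
  24: 1 × 0.2754 × 0.860 = 0.23684
  25: 1 × 0.1920 × 0.845 = 0.16224
  26: 1 × 0.2044 × 0.829 = 0.16945
  27: 1 × 0.1625 × 0.817 = 0.13276
  28: 1 × 0.1340 × 0.803 = 0.10760
  29: 1 × 0.1085 × 0.801 = 0.08691
Sum = 2.32986
NRR = 0.484 × 2.32986 = 1.12765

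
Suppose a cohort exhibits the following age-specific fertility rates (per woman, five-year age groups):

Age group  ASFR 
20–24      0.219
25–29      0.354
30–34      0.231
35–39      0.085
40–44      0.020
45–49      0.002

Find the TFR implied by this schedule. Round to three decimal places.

Sum of ASFRs = 0.219 + 0.354 + 0.231 + 0.085 + 0.020 + 0.002 = 0.911
TFR = 5 × 0.911 = 4.555

4.555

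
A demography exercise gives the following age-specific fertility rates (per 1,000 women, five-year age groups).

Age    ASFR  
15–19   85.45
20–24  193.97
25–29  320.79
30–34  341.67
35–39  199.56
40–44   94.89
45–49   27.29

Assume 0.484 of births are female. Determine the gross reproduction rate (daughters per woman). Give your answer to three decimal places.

Proportion female at birth = 0.484.
Sum of ASFRs = 85.45 + 193.97 + 320.79 + 341.67 + 199.56 + 94.89 + 27.29 = 1263.62
TFR = 5 × 1263.62 / 1000 = 6.3181
GRR = 0.484 × 6.3181 = 3.05796

3.058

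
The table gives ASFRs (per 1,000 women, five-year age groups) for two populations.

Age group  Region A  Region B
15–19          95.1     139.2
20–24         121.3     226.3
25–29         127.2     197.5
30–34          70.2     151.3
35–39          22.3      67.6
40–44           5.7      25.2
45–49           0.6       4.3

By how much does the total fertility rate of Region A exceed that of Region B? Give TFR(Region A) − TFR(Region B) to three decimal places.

-1.845

Region A:
  Sum of ASFRs = 95.1 + 121.3 + 127.2 + 70.2 + 22.3 + 5.7 + 0.6 = 442.4
  TFR = 5 × 442.4 / 1000 = 2.212
Region B:
  Sum of ASFRs = 139.2 + 226.3 + 197.5 + 151.3 + 67.6 + 25.2 + 4.3 = 811.4
  TFR = 5 × 811.4 / 1000 = 4.057
Difference = 2.212 − 4.057 = -1.845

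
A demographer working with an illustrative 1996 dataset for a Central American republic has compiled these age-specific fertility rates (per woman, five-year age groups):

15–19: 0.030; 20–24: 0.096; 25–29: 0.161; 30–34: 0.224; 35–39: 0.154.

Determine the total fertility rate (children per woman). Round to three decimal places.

3.325

Sum of ASFRs = 0.030 + 0.096 + 0.161 + 0.224 + 0.154 = 0.665
TFR = 5 × 0.665 = 3.325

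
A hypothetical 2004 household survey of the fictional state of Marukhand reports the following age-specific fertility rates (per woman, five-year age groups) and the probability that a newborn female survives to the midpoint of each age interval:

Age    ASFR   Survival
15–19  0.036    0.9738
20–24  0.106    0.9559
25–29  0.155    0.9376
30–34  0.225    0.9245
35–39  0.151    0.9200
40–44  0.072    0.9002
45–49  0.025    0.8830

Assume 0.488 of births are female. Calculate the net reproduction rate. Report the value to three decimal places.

1.746

Proportion female at birth = 0.488.
Weighting each age-specific rate by interval width and survival:
  15–19: 5 × 0.036 × 0.9738 = 0.17528
  20–24: 5 × 0.106 × 0.9559 = 0.50663
  25–29: 5 × 0.155 × 0.9376 = 0.72664
  30–34: 5 × 0.225 × 0.9245 = 1.04006
  35–39: 5 × 0.151 × 0.9200 = 0.69460
  40–44: 5 × 0.072 × 0.9002 = 0.32407
  45–49: 5 × 0.025 × 0.8830 = 0.11038
Sum = 3.57766
NRR = 0.488 × 3.57766 = 1.74590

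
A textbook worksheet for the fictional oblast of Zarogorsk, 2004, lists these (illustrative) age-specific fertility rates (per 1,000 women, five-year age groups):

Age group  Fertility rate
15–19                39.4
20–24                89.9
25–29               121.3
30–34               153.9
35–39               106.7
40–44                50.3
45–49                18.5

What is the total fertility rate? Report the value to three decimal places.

2.900

Sum of ASFRs = 39.4 + 89.9 + 121.3 + 153.9 + 106.7 + 50.3 + 18.5 = 580.0
TFR = 5 × 580.0 / 1000 = 2.9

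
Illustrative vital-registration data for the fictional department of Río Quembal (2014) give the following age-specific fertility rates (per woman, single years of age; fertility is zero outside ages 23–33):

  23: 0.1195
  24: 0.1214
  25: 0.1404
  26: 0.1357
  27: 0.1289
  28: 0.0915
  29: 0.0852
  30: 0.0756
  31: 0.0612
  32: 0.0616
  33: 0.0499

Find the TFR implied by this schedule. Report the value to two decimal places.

Sum of ASFRs = 0.1195 + 0.1214 + 0.1404 + 0.1357 + 0.1289 + 0.0915 + 0.0852 + 0.0756 + 0.0612 + 0.0616 + 0.0499 = 1.0709
TFR = 1.0709

1.07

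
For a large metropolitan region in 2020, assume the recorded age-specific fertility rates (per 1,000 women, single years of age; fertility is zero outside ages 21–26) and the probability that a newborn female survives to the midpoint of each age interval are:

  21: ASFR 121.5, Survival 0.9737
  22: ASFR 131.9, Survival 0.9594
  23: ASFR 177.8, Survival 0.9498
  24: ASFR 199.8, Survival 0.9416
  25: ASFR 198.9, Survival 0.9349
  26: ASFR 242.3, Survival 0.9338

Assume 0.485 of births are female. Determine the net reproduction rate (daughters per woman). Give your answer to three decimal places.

0.492

Proportion female at birth = 0.485.
Per-age-group product (1 × ASFR × survival probability):
  21: 1 × 121.5/1000 × 0.9737 = 0.11830
  22: 1 × 131.9/1000 × 0.9594 = 0.12654
  23: 1 × 177.8/1000 × 0.9498 = 0.16887
  24: 1 × 199.8/1000 × 0.9416 = 0.18813
  25: 1 × 198.9/1000 × 0.9349 = 0.18595
  26: 1 × 242.3/1000 × 0.9338 = 0.22626
Sum = 1.01405
NRR = 0.485 × 1.01405 = 0.49181
NRR < 1, so the cohort does not fully replace itself.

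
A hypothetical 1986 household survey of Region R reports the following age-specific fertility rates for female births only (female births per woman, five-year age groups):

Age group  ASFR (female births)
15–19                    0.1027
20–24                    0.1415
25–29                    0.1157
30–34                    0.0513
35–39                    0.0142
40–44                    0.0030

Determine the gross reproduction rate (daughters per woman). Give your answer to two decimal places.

Sum of female ASFRs = 0.1027 + 0.1415 + 0.1157 + 0.0513 + 0.0142 + 0.0030 = 0.4284
GRR = 5 × 0.4284 = 2.142

2.14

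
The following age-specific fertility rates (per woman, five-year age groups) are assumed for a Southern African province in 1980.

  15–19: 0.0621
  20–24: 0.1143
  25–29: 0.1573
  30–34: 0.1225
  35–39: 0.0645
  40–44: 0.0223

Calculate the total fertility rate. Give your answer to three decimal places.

Sum of ASFRs = 0.0621 + 0.1143 + 0.1573 + 0.1225 + 0.0645 + 0.0223 = 0.5430
TFR = 5 × 0.5430 = 2.715

2.715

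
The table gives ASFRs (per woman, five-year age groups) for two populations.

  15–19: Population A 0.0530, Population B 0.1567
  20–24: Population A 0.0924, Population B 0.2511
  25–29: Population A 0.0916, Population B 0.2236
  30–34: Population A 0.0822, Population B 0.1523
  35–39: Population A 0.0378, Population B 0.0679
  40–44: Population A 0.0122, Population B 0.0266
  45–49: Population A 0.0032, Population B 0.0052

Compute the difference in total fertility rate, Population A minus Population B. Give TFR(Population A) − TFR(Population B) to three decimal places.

-2.555

Population A:
  Sum of ASFRs = 0.0530 + 0.0924 + 0.0916 + 0.0822 + 0.0378 + 0.0122 + 0.0032 = 0.3724
  TFR = 5 × 0.3724 = 1.862
Population B:
  Sum of ASFRs = 0.1567 + 0.2511 + 0.2236 + 0.1523 + 0.0679 + 0.0266 + 0.0052 = 0.8834
  TFR = 5 × 0.8834 = 4.417
Difference = 1.862 − 4.417 = -2.555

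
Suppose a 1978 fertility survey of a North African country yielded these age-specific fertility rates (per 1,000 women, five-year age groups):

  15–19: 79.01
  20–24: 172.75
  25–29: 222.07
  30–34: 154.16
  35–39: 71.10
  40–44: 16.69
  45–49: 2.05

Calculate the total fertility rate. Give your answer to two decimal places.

Sum of ASFRs = 79.01 + 172.75 + 222.07 + 154.16 + 71.10 + 16.69 + 2.05 = 717.83
TFR = 5 × 717.83 / 1000 = 3.58915

3.59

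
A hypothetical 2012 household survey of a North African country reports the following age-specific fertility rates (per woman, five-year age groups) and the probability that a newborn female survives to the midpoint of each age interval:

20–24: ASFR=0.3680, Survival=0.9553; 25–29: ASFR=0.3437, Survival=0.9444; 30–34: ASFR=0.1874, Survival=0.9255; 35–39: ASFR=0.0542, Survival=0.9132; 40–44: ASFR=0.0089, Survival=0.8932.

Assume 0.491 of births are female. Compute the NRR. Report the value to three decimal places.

Proportion female at birth = 0.491.
Survival-weighted fertility by age (5·fₓ·Sₓ):
  20–24: 5 × 0.3680 × 0.9553 = 1.75775
  25–29: 5 × 0.3437 × 0.9444 = 1.62295
  30–34: 5 × 0.1874 × 0.9255 = 0.86719
  35–39: 5 × 0.0542 × 0.9132 = 0.24748
  40–44: 5 × 0.0089 × 0.8932 = 0.03975
Sum = 4.53512
NRR = 0.491 × 4.53512 = 2.22674
With NRR above 1 the population is above replacement fertility.

2.227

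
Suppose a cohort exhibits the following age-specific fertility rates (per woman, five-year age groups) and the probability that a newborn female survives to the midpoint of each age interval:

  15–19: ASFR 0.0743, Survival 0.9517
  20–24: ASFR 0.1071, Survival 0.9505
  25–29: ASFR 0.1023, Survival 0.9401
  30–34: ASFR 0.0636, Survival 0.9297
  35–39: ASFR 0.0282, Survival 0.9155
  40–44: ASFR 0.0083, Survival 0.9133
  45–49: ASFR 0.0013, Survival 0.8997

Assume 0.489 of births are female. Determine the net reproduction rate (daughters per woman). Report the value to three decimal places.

0.886

Proportion female at birth = 0.489.
Survival-weighted fertility by age (5·fₓ·Sₓ):
  15–19: 5 × 0.0743 × 0.9517 = 0.35356
  20–24: 5 × 0.1071 × 0.9505 = 0.50899
  25–29: 5 × 0.1023 × 0.9401 = 0.48086
  30–34: 5 × 0.0636 × 0.9297 = 0.29564
  35–39: 5 × 0.0282 × 0.9155 = 0.12909
  40–44: 5 × 0.0083 × 0.9133 = 0.03790
  45–49: 5 × 0.0013 × 0.8997 = 0.00585
Sum = 1.81189
NRR = 0.489 × 1.81189 = 0.88601
An NRR under 1 implies long-run decline under these rates.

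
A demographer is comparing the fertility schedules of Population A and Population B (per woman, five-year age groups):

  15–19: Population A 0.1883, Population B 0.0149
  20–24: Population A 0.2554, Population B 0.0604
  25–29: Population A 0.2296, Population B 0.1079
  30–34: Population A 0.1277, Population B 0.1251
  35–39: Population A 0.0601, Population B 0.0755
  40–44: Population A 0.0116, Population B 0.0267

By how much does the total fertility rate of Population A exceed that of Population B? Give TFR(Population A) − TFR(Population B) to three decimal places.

Population A:
  Sum of ASFRs = 0.1883 + 0.2554 + 0.2296 + 0.1277 + 0.0601 + 0.0116 = 0.8727
  TFR = 5 × 0.8727 = 4.3635
Population B:
  Sum of ASFRs = 0.0149 + 0.0604 + 0.1079 + 0.1251 + 0.0755 + 0.0267 = 0.4105
  TFR = 5 × 0.4105 = 2.0525
Difference = 4.3635 − 2.0525 = 2.311

2.311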